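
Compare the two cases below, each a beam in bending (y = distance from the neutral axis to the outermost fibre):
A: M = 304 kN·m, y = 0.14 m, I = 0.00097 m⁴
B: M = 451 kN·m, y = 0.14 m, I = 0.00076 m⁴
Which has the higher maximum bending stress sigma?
Model: a beam in bending (y = distance from the neutral axis to the outermost fibre), so sigma = (M·y) / I (SI units).
  A: sigma = (304000 × 0.14) / 0.00097 = 4.388 × 10⁷ Pa = 43.88 MPa
  B: sigma = (451000 × 0.14) / 0.00076 = 8.308 × 10⁷ Pa = 83.08 MPa
83.08 MPa > 43.88 MPa, so B is larger.
Final answer: B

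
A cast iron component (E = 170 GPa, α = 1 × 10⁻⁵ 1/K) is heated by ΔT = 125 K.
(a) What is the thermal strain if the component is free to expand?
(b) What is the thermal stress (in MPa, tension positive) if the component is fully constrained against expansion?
(a) Free thermal strain ε_th = α·ΔT = (1 × 10⁻⁵) × 125 = 0.00125
(b) Fully constrained, the expansion is suppressed, so σ = -E·α·ΔT. Convert E = 170 GPa = 1.7 × 10¹¹ Pa.
  σ = -(1.7 × 10¹¹) × (1 × 10⁻⁵) × 125 = -2.125 × 10⁸ Pa = -212.5 MPa (compressive)
Final answer: (a) ε_th = 0.00125, (b) σ = -212.5 MPa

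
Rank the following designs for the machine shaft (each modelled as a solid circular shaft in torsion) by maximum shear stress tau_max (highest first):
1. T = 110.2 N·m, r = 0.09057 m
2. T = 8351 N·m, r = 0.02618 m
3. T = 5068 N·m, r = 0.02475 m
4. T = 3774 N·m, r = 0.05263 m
Model: a solid circular shaft in torsion, so tau_max = (2·T) / (π·r^3) (SI units).
  Case 1: tau_max = (2 × 110.2) / (π × 0.09057^3) = 94430 Pa = 0.09443 MPa
  Case 2: tau_max = (2 × 8351) / (π × 0.02618^3) = 2.963 × 10⁸ Pa = 296.3 MPa
  Case 3: tau_max = (2 × 5068) / (π × 0.02475^3) = 2.128 × 10⁸ Pa = 212.8 MPa
  Case 4: tau_max = (2 × 3774) / (π × 0.05263^3) = 1.648 × 10⁷ Pa = 16.48 MPa
Ordering: 296.3 MPa (case 2) > 212.8 MPa (case 3) > 16.48 MPa (case 4) > 0.09443 MPa (case 1)
Final answer: 2, 3, 4, 1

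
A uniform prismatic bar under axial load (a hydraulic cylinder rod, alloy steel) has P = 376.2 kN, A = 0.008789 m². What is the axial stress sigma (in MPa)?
Model: a uniform prismatic bar under axial load, so sigma = P / A.
Convert to SI units:
  P = 376.2 kN = 376200 N
Substitute:
  sigma = 376200 / 0.008789
  sigma = 4.28 × 10⁷ Pa
Convert: sigma = 4.28 × 10⁷ Pa = 42.8 MPa
Final answer: sigma = 42.8 MPa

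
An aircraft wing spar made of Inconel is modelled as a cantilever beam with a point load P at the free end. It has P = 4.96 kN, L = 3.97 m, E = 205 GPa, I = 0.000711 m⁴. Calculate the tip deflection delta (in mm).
Model: a cantilever beam with a point load P at the free end, so delta = (P·L^3) / (3·E·I).
Convert to SI units:
  P = 4.96 kN = 4960 N
  E = 205 GPa = 2.05 × 10¹¹ Pa
Substitute:
  delta = (4960 × 3.97^3) / (3 × (2.05 × 10¹¹) × 0.000711)
  delta = 0.0007098 m
Convert: delta = 0.0007098 m = 0.7098 mm
Final answer: delta = 0.7098 mm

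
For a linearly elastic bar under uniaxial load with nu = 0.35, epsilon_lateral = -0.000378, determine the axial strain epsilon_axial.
Model: a linearly elastic bar under uniaxial load, so epsilon_lateral = -nu·epsilon_axial.
Solve for epsilon_axial: epsilon_axial = -epsilon_lateral / nu.
Substitute:
  epsilon_axial = -(-0.000378) / 0.35
  epsilon_axial = 0.00108
Final answer: epsilon_axial = 0.00108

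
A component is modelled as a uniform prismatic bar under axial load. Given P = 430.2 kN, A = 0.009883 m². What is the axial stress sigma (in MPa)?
Model: a uniform prismatic bar under axial load, so sigma = P / A.
Convert to SI units:
  P = 430.2 kN = 430200 N
Substitute:
  sigma = 430200 / 0.009883
  sigma = 4.353 × 10⁷ Pa
Convert: sigma = 4.353 × 10⁷ Pa = 43.53 MPa
Final answer: sigma = 43.53 MPa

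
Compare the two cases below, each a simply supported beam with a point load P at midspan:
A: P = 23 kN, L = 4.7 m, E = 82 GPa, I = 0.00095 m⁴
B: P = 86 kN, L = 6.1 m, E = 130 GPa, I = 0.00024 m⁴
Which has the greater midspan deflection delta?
Model: a simply supported beam with a point load P at midspan, so delta = (P·L^3) / (48·E·I) (SI units).
  A: delta = (23000 × 4.7^3) / (48 × (8.2 × 10¹⁰) × 0.00095) = 0.0006386 m = 0.6386 mm
  B: delta = (86000 × 6.1^3) / (48 × (1.3 × 10¹¹) × 0.00024) = 0.01303 m = 13.03 mm
13.03 mm > 0.6386 mm, so B is larger.
Final answer: B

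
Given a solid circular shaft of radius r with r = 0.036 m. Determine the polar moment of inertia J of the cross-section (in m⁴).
Model: a solid circular shaft of radius r, so J = (π·r^4) / 2.
Substitute:
  J = (π × 0.036^4) / 2
  J = 2.638 × 10⁻⁶ m⁴
Final answer: J = 2.638 × 10⁻⁶ m⁴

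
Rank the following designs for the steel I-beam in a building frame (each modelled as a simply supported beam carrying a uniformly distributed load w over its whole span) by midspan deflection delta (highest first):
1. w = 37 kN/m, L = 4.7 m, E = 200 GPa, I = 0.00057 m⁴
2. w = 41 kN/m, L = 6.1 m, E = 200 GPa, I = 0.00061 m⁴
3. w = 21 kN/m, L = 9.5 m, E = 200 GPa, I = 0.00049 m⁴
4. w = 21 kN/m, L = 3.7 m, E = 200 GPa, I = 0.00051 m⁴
Model: a simply supported beam carrying a uniformly distributed load w over its whole span, so delta = (5·w·L^4) / (384·E·I) (SI units).
  Case 1: delta = (5 × 37000 × 4.7^4) / (384 × (2 × 10¹¹) × 0.00057) = 0.002062 m = 2.062 mm
  Case 2: delta = (5 × 41000 × 6.1^4) / (384 × (2 × 10¹¹) × 0.00061) = 0.006059 m = 6.059 mm
  Case 3: delta = (5 × 21000 × 9.5^4) / (384 × (2 × 10¹¹) × 0.00049) = 0.02273 m = 22.73 mm
  Case 4: delta = (5 × 21000 × 3.7^4) / (384 × (2 × 10¹¹) × 0.00051) = 0.0005024 m = 0.5024 mm
Ordering: 22.73 mm (case 3) > 6.059 mm (case 2) > 2.062 mm (case 1) > 0.5024 mm (case 4)
Final answer: 3, 2, 1, 4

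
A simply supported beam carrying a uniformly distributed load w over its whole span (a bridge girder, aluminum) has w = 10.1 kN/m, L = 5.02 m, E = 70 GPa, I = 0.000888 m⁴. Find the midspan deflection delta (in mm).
Model: a simply supported beam carrying a uniformly distributed load w over its whole span, so delta = (5·w·L^4) / (384·E·I).
Convert to SI units:
  w = 10.1 kN/m = 10100 N/m
  E = 70 GPa = 7 × 10¹⁰ Pa
Substitute:
  delta = (5 × 10100 × 5.02^4) / (384 × (7 × 10¹⁰) × 0.000888)
  delta = 0.001344 m
Convert: delta = 0.001344 m = 1.344 mm
Final answer: delta = 1.344 mm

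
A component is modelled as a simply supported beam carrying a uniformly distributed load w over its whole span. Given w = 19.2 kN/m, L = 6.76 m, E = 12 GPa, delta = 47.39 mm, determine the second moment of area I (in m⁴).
Model: a simply supported beam carrying a uniformly distributed load w over its whole span, so delta = (5·w·L^4) / (384·E·I).
Solve for I: I = (5·w·L^4) / (384·delta·E).
Convert to SI units:
  w = 19.2 kN/m = 19200 N/m
  E = 12 GPa = 1.2 × 10¹⁰ Pa
  delta = 47.39 mm = 0.04739 m
Substitute:
  I = (5 × 19200 × 6.76^4) / (384 × 0.04739 × (1.2 × 10¹⁰))
  I = 0.000918 m⁴
Final answer: I = 0.000918 m⁴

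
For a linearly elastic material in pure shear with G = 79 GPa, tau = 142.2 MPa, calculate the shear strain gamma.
Model: a linearly elastic material in pure shear, so tau = G·gamma.
Solve for gamma: gamma = tau / G.
Convert to SI units:
  G = 79 GPa = 7.9 × 10¹⁰ Pa
  tau = 142.2 MPa = 1.422 × 10⁸ Pa
Substitute:
  gamma = (1.422 × 10⁸) / (7.9 × 10¹⁰)
  gamma = 0.0018
Final answer: gamma = 0.0018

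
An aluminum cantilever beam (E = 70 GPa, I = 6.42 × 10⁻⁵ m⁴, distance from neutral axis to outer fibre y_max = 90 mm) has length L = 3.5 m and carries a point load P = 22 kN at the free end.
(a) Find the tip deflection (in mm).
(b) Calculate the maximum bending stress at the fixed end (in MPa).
(a) Tip deflection of a cantilever with an end point load: δ = P·L^3 / (3·E·I). Convert P = 22 kN = 22000 N, E = 70 GPa = 7 × 10¹⁰ Pa.
  δ = (22000 × 3.5^3) / (3 × (7 × 10¹⁰) × (6.42 × 10⁻⁵)) = 0.06996 m = 69.96 mm
(b) Maximum bending moment at the fixed end: M = P·L = 22000 × 3.5 = 77000 N·m. Convert y_max = 90 mm = 0.09 m.
  σ = M·y_max / I = (77000 × 0.09) / (6.42 × 10⁻⁵) = 1.079 × 10⁸ Pa = 107.9 MPa
Final answer: (a) δ = 69.96 mm, (b) σ = 107.9 MPa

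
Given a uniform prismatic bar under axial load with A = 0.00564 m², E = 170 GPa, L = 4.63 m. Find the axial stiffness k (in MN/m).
Model: a uniform prismatic bar under axial load, so k = (A·E) / L.
Convert to SI units:
  E = 170 GPa = 1.7 × 10¹¹ Pa
Substitute:
  k = (0.00564 × (1.7 × 10¹¹)) / 4.63
  k = 2.071 × 10⁸ N/m
Convert: k = 2.071 × 10⁸ N/m = 207.1 MN/m
Final answer: k = 207.1 MN/m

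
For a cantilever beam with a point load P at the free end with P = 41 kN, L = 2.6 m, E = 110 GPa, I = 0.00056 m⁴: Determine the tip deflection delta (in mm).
Model: a cantilever beam with a point load P at the free end, so delta = (P·L^3) / (3·E·I).
Convert to SI units:
  P = 41 kN = 41000 N
  E = 110 GPa = 1.1 × 10¹¹ Pa
Substitute:
  delta = (41000 × 2.6^3) / (3 × (1.1 × 10¹¹) × 0.00056)
  delta = 0.003899 m
Convert: delta = 0.003899 m = 3.899 mm
Final answer: delta = 3.899 mm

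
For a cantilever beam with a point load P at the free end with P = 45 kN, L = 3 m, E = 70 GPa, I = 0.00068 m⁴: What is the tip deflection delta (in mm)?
Model: a cantilever beam with a point load P at the free end, so delta = (P·L^3) / (3·E·I).
Convert to SI units:
  P = 45 kN = 45000 N
  E = 70 GPa = 7 × 10¹⁰ Pa
Substitute:
  delta = (45000 × 3^3) / (3 × (7 × 10¹⁰) × 0.00068)
  delta = 0.008508 m
Convert: delta = 0.008508 m = 8.508 mm
Final answer: delta = 8.508 mm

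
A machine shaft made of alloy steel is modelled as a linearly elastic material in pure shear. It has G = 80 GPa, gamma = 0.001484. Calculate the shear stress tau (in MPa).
Model: a linearly elastic material in pure shear, so tau = G·gamma.
Convert to SI units:
  G = 80 GPa = 8 × 10¹⁰ Pa
Substitute:
  tau = (8 × 10¹⁰) × 0.001484
  tau = 1.187 × 10⁸ Pa
Convert: tau = 1.187 × 10⁸ Pa = 118.7 MPa
Final answer: tau = 118.7 MPa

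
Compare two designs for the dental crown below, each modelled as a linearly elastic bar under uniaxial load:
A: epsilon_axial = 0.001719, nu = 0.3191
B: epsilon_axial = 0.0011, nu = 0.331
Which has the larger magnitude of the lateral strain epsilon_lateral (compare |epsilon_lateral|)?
Model: a linearly elastic bar under uniaxial load, so epsilon_lateral = -nu·epsilon_axial (SI units).
  A: epsilon_lateral = -(0.3191 × 0.001719) = -0.0005485
  B: epsilon_lateral = -(0.331 × 0.0011) = -0.0003641
|epsilon_lateral|: A = 0.0005485, B = 0.0003641, so A is larger in magnitude.
Final answer: A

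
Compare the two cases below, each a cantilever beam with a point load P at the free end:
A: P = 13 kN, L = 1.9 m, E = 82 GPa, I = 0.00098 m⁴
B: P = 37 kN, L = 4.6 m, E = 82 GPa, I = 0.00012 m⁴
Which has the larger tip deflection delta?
Model: a cantilever beam with a point load P at the free end, so delta = (P·L^3) / (3·E·I) (SI units).
  A: delta = (13000 × 1.9^3) / (3 × (8.2 × 10¹⁰) × 0.00098) = 0.0003699 m = 0.3699 mm
  B: delta = (37000 × 4.6^3) / (3 × (8.2 × 10¹⁰) × 0.00012) = 0.122 m = 122 mm
122 mm > 0.3699 mm, so B is larger.
Final answer: B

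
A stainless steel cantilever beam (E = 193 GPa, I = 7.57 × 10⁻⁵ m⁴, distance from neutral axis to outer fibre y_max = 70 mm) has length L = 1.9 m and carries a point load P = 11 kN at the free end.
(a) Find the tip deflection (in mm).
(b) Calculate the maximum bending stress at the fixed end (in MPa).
(a) Tip deflection of a cantilever with an end point load: δ = P·L^3 / (3·E·I). Convert P = 11 kN = 11000 N, E = 193 GPa = 1.93 × 10¹¹ Pa.
  δ = (11000 × 1.9^3) / (3 × (1.93 × 10¹¹) × (7.57 × 10⁻⁵)) = 0.001721 m = 1.721 mm
(b) Maximum bending moment at the fixed end: M = P·L = 11000 × 1.9 = 20900 N·m. Convert y_max = 70 mm = 0.07 m.
  σ = M·y_max / I = (20900 × 0.07) / (7.57 × 10⁻⁵) = 1.933 × 10⁷ Pa = 19.33 MPa
Final answer: (a) δ = 1.721 mm, (b) σ = 19.33 MPa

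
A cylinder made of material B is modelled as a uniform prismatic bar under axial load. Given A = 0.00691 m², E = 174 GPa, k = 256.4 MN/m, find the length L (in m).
Model: a uniform prismatic bar under axial load, so k = (A·E) / L.
Solve for L: L = (A·E) / k.
Convert to SI units:
  E = 174 GPa = 1.74 × 10¹¹ Pa
  k = 256.4 MN/m = 2.564 × 10⁸ N/m
Substitute:
  L = (0.00691 × (1.74 × 10¹¹)) / (2.564 × 10⁸)
  L = 4.689 m
Final answer: L = 4.689 m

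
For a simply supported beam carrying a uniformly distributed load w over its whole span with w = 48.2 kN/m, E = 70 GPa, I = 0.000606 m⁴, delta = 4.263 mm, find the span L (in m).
Model: a simply supported beam carrying a uniformly distributed load w over its whole span, so delta = (5·w·L^4) / (384·E·I).
Solve for L: L = ((384·delta·E·I) / (5·w))^(1/4).
Convert to SI units:
  w = 48.2 kN/m = 48200 N/m
  E = 70 GPa = 7 × 10¹⁰ Pa
  delta = 4.263 mm = 0.004263 m
Substitute:
  L = ((384 × 0.004263 × (7 × 10¹⁰) × 0.000606) / (5 × 48200))^(1/4)
  L = 4.12 m
Final answer: L = 4.12 m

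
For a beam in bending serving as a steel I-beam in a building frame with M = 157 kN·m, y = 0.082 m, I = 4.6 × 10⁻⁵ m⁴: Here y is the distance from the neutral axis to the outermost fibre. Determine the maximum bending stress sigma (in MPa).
Model: a beam in bending, so sigma = (M·y) / I.
Convert to SI units:
  M = 157 kN·m = 157000 N·m
Substitute:
  sigma = (157000 × 0.082) / (4.6 × 10⁻⁵)
  sigma = 2.799 × 10⁸ Pa
Convert: sigma = 2.799 × 10⁸ Pa = 279.9 MPa
Final answer: sigma = 279.9 MPa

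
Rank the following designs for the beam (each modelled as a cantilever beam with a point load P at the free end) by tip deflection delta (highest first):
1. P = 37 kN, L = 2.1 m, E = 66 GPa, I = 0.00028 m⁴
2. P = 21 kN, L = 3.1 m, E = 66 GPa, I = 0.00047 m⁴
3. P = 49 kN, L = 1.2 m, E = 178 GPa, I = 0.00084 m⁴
Model: a cantilever beam with a point load P at the free end, so delta = (P·L^3) / (3·E·I) (SI units).
  Case 1: delta = (37000 × 2.1^3) / (3 × (6.6 × 10¹⁰) × 0.00028) = 0.006181 m = 6.181 mm
  Case 2: delta = (21000 × 3.1^3) / (3 × (6.6 × 10¹⁰) × 0.00047) = 0.006723 m = 6.723 mm
  Case 3: delta = (49000 × 1.2^3) / (3 × (1.78 × 10¹¹) × 0.00084) = 0.0001888 m = 0.1888 mm
Ordering: 6.723 mm (case 2) > 6.181 mm (case 1) > 0.1888 mm (case 3)
Final answer: 2, 1, 3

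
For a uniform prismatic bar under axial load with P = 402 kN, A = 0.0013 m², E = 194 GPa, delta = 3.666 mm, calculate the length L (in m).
Model: a uniform prismatic bar under axial load, so delta = (P·L) / (A·E).
Solve for L: L = (delta·A·E) / P.
Convert to SI units:
  P = 402 kN = 402000 N
  E = 194 GPa = 1.94 × 10¹¹ Pa
  delta = 3.666 mm = 0.003666 m
Substitute:
  L = (0.003666 × 0.0013 × (1.94 × 10¹¹)) / 402000
  L = 2.3 m
Final answer: L = 2.3 m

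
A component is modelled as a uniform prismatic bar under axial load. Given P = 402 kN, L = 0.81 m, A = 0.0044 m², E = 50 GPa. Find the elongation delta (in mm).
Model: a uniform prismatic bar under axial load, so delta = (P·L) / (A·E).
Convert to SI units:
  P = 402 kN = 402000 N
  E = 50 GPa = 5 × 10¹⁰ Pa
Substitute:
  delta = (402000 × 0.81) / (0.0044 × (5 × 10¹⁰))
  delta = 0.00148 m
Convert: delta = 0.00148 m = 1.48 mm
Final answer: delta = 1.48 mm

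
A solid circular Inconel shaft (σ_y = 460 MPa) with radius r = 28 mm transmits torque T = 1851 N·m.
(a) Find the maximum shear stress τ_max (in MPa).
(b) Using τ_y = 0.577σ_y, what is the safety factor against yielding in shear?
(a) For a solid circular shaft, τ_max = T·r/J with J = π·r^4/2, i.e. τ_max = 2·T / (π·r^3). Convert r = 28 mm = 0.028 m.
  τ_max = (2 × 1851) / (π × 0.028^3) = 5.368 × 10⁷ Pa = 53.68 MPa
(b) τ_y = 0.577 × 460 = 265.42 MPa
  SF = τ_y/τ_max = 265.42 / 53.68 = 4.944
Final answer: (a) τ_max = 53.68 MPa, (b) SF = 4.944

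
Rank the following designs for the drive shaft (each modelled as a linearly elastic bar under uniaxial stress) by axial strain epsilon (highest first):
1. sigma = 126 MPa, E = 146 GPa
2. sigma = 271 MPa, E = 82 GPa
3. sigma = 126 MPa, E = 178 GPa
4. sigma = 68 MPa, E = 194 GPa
Model: a linearly elastic bar under uniaxial stress, so epsilon = sigma / E (SI units).
  Case 1: epsilon = (1.26 × 10⁸) / (1.46 × 10¹¹) = 0.000863
  Case 2: epsilon = (2.71 × 10⁸) / (8.2 × 10¹⁰) = 0.003305
  Case 3: epsilon = (1.26 × 10⁸) / (1.78 × 10¹¹) = 0.0007079
  Case 4: epsilon = (6.8 × 10⁷) / (1.94 × 10¹¹) = 0.0003505
Ordering: 0.003305 (case 2) > 0.000863 (case 1) > 0.0007079 (case 3) > 0.0003505 (case 4)
Final answer: 2, 1, 3, 4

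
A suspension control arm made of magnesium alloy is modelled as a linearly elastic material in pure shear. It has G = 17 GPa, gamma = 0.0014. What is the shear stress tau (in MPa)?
Model: a linearly elastic material in pure shear, so tau = G·gamma.
Convert to SI units:
  G = 17 GPa = 1.7 × 10¹⁰ Pa
Substitute:
  tau = (1.7 × 10¹⁰) × 0.0014
  tau = 2.38 × 10⁷ Pa
Convert: tau = 2.38 × 10⁷ Pa = 23.8 MPa
Final answer: tau = 23.8 MPa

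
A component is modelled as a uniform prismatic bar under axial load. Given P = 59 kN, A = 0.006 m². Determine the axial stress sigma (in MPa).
Model: a uniform prismatic bar under axial load, so sigma = P / A.
Convert to SI units:
  P = 59 kN = 59000 N
Substitute:
  sigma = 59000 / 0.006
  sigma = 9.833 × 10⁶ Pa
Convert: sigma = 9.833 × 10⁶ Pa = 9.833 MPa
Final answer: sigma = 9.833 MPa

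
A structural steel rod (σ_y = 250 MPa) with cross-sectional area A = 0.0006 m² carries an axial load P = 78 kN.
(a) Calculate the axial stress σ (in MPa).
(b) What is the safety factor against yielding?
(a) Axial stress σ = P/A. Convert P = 78 kN = 78000 N.
  σ = 78000 / 0.0006 = 1.3 × 10⁸ Pa = 130 MPa
(b) Safety factor SF = σ_y/σ = 250 / 130 = 1.923
Final answer: (a) σ = 130 MPa, (b) SF = 1.923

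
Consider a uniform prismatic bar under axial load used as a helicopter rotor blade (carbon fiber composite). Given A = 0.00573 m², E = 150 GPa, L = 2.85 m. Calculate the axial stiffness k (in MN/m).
Model: a uniform prismatic bar under axial load, so k = (A·E) / L.
Convert to SI units:
  E = 150 GPa = 1.5 × 10¹¹ Pa
Substitute:
  k = (0.00573 × (1.5 × 10¹¹)) / 2.85
  k = 3.016 × 10⁸ N/m
Convert: k = 3.016 × 10⁸ N/m = 301.6 MN/m
Final answer: k = 301.6 MN/m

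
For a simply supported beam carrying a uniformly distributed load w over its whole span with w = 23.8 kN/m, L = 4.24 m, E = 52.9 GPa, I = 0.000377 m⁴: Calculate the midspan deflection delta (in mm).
Model: a simply supported beam carrying a uniformly distributed load w over its whole span, so delta = (5·w·L^4) / (384·E·I).
Convert to SI units:
  w = 23.8 kN/m = 23800 N/m
  E = 52.9 GPa = 5.29 × 10¹⁰ Pa
Substitute:
  delta = (5 × 23800 × 4.24^4) / (384 × (5.29 × 10¹⁰) × 0.000377)
  delta = 0.005022 m
Convert: delta = 0.005022 m = 5.022 mm
Final answer: delta = 5.022 mm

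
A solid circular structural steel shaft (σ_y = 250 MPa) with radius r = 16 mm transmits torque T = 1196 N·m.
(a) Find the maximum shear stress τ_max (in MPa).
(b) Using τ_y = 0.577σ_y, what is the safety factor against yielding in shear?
(a) For a solid circular shaft, τ_max = T·r/J with J = π·r^4/2, i.e. τ_max = 2·T / (π·r^3). Convert r = 16 mm = 0.016 m.
  τ_max = (2 × 1196) / (π × 0.016^3) = 1.859 × 10⁸ Pa = 185.9 MPa
(b) τ_y = 0.577 × 250 = 144.25 MPa
  SF = τ_y/τ_max = 144.25 / 185.9 = 0.776
Final answer: (a) τ_max = 185.9 MPa, (b) SF = 0.776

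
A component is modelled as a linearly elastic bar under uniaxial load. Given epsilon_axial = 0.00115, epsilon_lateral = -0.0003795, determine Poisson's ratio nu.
Model: a linearly elastic bar under uniaxial load, so epsilon_lateral = -nu·epsilon_axial.
Solve for nu: nu = -epsilon_lateral / epsilon_axial.
Substitute:
  nu = -(-0.0003795) / 0.00115
  nu = 0.33
Final answer: nu = 0.33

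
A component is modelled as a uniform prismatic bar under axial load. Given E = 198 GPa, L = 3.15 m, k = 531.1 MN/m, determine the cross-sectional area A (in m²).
Model: a uniform prismatic bar under axial load, so k = (A·E) / L.
Solve for A: A = (k·L) / E.
Convert to SI units:
  E = 198 GPa = 1.98 × 10¹¹ Pa
  k = 531.1 MN/m = 5.311 × 10⁸ N/m
Substitute:
  A = ((5.311 × 10⁸) × 3.15) / (1.98 × 10¹¹)
  A = 0.008449 m²
Final answer: A = 0.008449 m²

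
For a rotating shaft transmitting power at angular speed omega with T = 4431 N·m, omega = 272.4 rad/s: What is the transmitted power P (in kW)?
Model: a rotating shaft transmitting power at angular speed omega, so P = T·omega.
Substitute:
  P = 4431 × 272.4
  P = 1.207 × 10⁶ W
Convert: P = 1.207 × 10⁶ W = 1207 kW
Final answer: P = 1207 kW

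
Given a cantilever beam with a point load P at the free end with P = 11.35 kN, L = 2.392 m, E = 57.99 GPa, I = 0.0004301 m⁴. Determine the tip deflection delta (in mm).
Model: a cantilever beam with a point load P at the free end, so delta = (P·L^3) / (3·E·I).
Convert to SI units:
  P = 11.35 kN = 11350 N
  E = 57.99 GPa = 5.799 × 10¹⁰ Pa
Substitute:
  delta = (11350 × 2.392^3) / (3 × (5.799 × 10¹⁰) × 0.0004301)
  delta = 0.002076 m
Convert: delta = 0.002076 m = 2.076 mm
Final answer: delta = 2.076 mm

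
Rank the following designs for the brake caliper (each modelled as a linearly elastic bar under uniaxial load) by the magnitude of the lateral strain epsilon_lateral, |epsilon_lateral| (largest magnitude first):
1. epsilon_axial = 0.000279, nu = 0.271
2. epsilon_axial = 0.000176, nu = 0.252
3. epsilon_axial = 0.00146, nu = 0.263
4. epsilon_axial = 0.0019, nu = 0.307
Model: a linearly elastic bar under uniaxial load, so epsilon_lateral = -nu·epsilon_axial (SI units).
  Case 1: epsilon_lateral = -(0.271 × 0.000279) = -7.561 × 10⁻⁵
  Case 2: epsilon_lateral = -(0.252 × 0.000176) = -4.435 × 10⁻⁵
  Case 3: epsilon_lateral = -(0.263 × 0.00146) = -0.000384
  Case 4: epsilon_lateral = -(0.307 × 0.0019) = -0.0005833
Ordering by |epsilon_lateral|: 0.0005833 (case 4) > 0.000384 (case 3) > 7.561 × 10⁻⁵ (case 1) > 4.435 × 10⁻⁵ (case 2)
Final answer: 4, 3, 1, 2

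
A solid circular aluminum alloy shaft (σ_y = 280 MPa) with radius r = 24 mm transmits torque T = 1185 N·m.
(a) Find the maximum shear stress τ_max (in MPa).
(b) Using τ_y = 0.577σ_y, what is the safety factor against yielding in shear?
(a) For a solid circular shaft, τ_max = T·r/J with J = π·r^4/2, i.e. τ_max = 2·T / (π·r^3). Convert r = 24 mm = 0.024 m.
  τ_max = (2 × 1185) / (π × 0.024^3) = 5.457 × 10⁷ Pa = 54.57 MPa
(b) τ_y = 0.577 × 280 = 161.56 MPa
  SF = τ_y/τ_max = 161.56 / 54.57 = 2.961
Final answer: (a) τ_max = 54.57 MPa, (b) SF = 2.961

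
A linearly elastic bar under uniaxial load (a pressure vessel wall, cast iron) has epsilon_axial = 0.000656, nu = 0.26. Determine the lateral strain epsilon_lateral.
Model: a linearly elastic bar under uniaxial load, so epsilon_lateral = -nu·epsilon_axial.
Substitute:
  epsilon_lateral = -(0.26 × 0.000656)
  epsilon_lateral = -0.0001706
Final answer: epsilon_lateral = -0.0001706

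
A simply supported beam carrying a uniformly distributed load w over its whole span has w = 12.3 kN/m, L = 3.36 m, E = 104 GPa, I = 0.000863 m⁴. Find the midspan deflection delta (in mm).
Model: a simply supported beam carrying a uniformly distributed load w over its whole span, so delta = (5·w·L^4) / (384·E·I).
Convert to SI units:
  w = 12.3 kN/m = 12300 N/m
  E = 104 GPa = 1.04 × 10¹¹ Pa
Substitute:
  delta = (5 × 12300 × 3.36^4) / (384 × (1.04 × 10¹¹) × 0.000863)
  delta = 0.0002274 m
Convert: delta = 0.0002274 m = 0.2274 mm
Final answer: delta = 0.2274 mm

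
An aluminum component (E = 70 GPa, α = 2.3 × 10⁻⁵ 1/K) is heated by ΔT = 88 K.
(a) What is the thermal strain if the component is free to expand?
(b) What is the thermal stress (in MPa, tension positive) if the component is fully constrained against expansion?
(a) Free thermal strain ε_th = α·ΔT = (2.3 × 10⁻⁵) × 88 = 0.002024
(b) Fully constrained, the expansion is suppressed, so σ = -E·α·ΔT. Convert E = 70 GPa = 7 × 10¹⁰ Pa.
  σ = -(7 × 10¹⁰) × (2.3 × 10⁻⁵) × 88 = -1.417 × 10⁸ Pa = -141.7 MPa (compressive)
Final answer: (a) ε_th = 0.002024, (b) σ = -141.7 MPa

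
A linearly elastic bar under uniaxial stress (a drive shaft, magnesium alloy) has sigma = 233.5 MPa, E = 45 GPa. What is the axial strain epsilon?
Model: a linearly elastic bar under uniaxial stress, so epsilon = sigma / E.
Convert to SI units:
  sigma = 233.5 MPa = 2.335 × 10⁸ Pa
  E = 45 GPa = 4.5 × 10¹⁰ Pa
Substitute:
  epsilon = (2.335 × 10⁸) / (4.5 × 10¹⁰)
  epsilon = 0.005189
Final answer: epsilon = 0.005189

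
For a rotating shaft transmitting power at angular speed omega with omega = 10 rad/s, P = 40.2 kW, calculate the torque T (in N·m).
Model: a rotating shaft transmitting power at angular speed omega, so P = T·omega.
Solve for T: T = P / omega.
Convert to SI units:
  P = 40.2 kW = 40200 W
Substitute:
  T = 40200 / 10
  T = 4020 N·m
Final answer: T = 4020 N·m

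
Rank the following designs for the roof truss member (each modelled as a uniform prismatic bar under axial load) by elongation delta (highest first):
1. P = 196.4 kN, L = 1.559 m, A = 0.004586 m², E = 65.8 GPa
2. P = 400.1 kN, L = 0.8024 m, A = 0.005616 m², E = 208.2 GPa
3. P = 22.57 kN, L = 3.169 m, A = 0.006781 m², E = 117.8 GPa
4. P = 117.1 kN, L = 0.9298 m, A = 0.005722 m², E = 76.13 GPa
Model: a uniform prismatic bar under axial load, so delta = (P·L) / (A·E) (SI units).
  Case 1: delta = (196400 × 1.559) / (0.004586 × (6.58 × 10¹⁰)) = 0.001015 m = 1.015 mm
  Case 2: delta = (400100 × 0.8024) / (0.005616 × (2.082 × 10¹¹)) = 0.0002746 m = 0.2746 mm
  Case 3: delta = (22570 × 3.169) / (0.006781 × (1.178 × 10¹¹)) = 8.954 × 10⁻⁵ m = 0.08954 mm
  Case 4: delta = (117100 × 0.9298) / (0.005722 × (7.613 × 10¹⁰)) = 0.0002499 m = 0.2499 mm
Ordering: 1.015 mm (case 1) > 0.2746 mm (case 2) > 0.2499 mm (case 4) > 0.08954 mm (case 3)
Final answer: 1, 2, 4, 3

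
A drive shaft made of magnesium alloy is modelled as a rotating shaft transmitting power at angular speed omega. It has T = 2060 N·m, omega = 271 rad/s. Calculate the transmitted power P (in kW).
Model: a rotating shaft transmitting power at angular speed omega, so P = T·omega.
Substitute:
  P = 2060 × 271
  P = 558300 W
Convert: P = 558300 W = 558.3 kW
Final answer: P = 558.3 kW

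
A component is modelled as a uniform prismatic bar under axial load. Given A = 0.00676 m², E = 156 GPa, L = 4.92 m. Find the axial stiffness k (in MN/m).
Model: a uniform prismatic bar under axial load, so k = (A·E) / L.
Convert to SI units:
  E = 156 GPa = 1.56 × 10¹¹ Pa
Substitute:
  k = (0.00676 × (1.56 × 10¹¹)) / 4.92
  k = 2.143 × 10⁸ N/m
Convert: k = 2.143 × 10⁸ N/m = 214.3 MN/m
Final answer: k = 214.3 MN/m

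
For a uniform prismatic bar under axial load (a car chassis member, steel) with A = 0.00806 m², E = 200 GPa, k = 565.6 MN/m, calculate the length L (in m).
Model: a uniform prismatic bar under axial load, so k = (A·E) / L.
Solve for L: L = (A·E) / k.
Convert to SI units:
  E = 200 GPa = 2 × 10¹¹ Pa
  k = 565.6 MN/m = 5.656 × 10⁸ N/m
Substitute:
  L = (0.00806 × (2 × 10¹¹)) / (5.656 × 10⁸)
  L = 2.85 m
Final answer: L = 2.85 m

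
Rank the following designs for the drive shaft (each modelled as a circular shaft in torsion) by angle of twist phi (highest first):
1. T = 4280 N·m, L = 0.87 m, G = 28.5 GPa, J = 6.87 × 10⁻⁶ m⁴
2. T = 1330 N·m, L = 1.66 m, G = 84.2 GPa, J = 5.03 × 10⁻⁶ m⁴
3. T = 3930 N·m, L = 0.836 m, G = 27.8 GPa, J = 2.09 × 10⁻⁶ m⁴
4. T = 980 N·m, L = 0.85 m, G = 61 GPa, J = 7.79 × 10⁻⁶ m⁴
Model: a circular shaft in torsion, so phi = (T·L) / (G·J) (SI units).
  Case 1: phi = (4280 × 0.87) / ((2.85 × 10¹⁰) × (6.87 × 10⁻⁶)) = 0.01902 rad = 1.09°
  Case 2: phi = (1330 × 1.66) / ((8.42 × 10¹⁰) × (5.03 × 10⁻⁶)) = 0.005213 rad = 0.2987°
  Case 3: phi = (3930 × 0.836) / ((2.78 × 10¹⁰) × (2.09 × 10⁻⁶)) = 0.05655 rad = 3.24°
  Case 4: phi = (980 × 0.85) / ((6.1 × 10¹⁰) × (7.79 × 10⁻⁶)) = 0.001753 rad = 0.1004°
Ordering: 3.24° (case 3) > 1.09° (case 1) > 0.2987° (case 2) > 0.1004° (case 4)
Final answer: 3, 1, 2, 4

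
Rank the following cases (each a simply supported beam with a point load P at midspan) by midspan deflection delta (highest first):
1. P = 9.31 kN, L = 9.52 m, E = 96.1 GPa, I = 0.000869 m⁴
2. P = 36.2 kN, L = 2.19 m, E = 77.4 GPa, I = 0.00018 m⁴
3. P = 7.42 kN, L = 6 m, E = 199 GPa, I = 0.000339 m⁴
Model: a simply supported beam with a point load P at midspan, so delta = (P·L^3) / (48·E·I) (SI units).
  Case 1: delta = (9310 × 9.52^3) / (48 × (9.61 × 10¹⁰) × 0.000869) = 0.002004 m = 2.004 mm
  Case 2: delta = (36200 × 2.19^3) / (48 × (7.74 × 10¹⁰) × 0.00018) = 0.0005686 m = 0.5686 mm
  Case 3: delta = (7420 × 6^3) / (48 × (1.99 × 10¹¹) × 0.000339) = 0.000495 m = 0.495 mm
Ordering: 2.004 mm (case 1) > 0.5686 mm (case 2) > 0.495 mm (case 3)
Final answer: 1, 2, 3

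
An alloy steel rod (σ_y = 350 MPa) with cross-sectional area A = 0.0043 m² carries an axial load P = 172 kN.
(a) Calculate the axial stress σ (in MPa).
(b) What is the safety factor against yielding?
(a) Axial stress σ = P/A. Convert P = 172 kN = 172000 N.
  σ = 172000 / 0.0043 = 4 × 10⁷ Pa = 40 MPa
(b) Safety factor SF = σ_y/σ = 350 / 40 = 8.75
Final answer: (a) σ = 40 MPa, (b) SF = 8.75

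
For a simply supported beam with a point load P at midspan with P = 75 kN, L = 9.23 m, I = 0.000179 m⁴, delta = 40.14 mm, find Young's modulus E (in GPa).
Model: a simply supported beam with a point load P at midspan, so delta = (P·L^3) / (48·E·I).
Solve for E: E = (P·L^3) / (48·delta·I).
Convert to SI units:
  P = 75 kN = 75000 N
  delta = 40.14 mm = 0.04014 m
Substitute:
  E = (75000 × 9.23^3) / (48 × 0.04014 × 0.000179)
  E = 1.71 × 10¹¹ Pa
Convert: E = 1.71 × 10¹¹ Pa = 171 GPa
Final answer: E = 171 GPa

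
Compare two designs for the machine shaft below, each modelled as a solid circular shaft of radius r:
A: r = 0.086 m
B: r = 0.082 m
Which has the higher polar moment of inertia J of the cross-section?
Model: a solid circular shaft of radius r, so J = (π·r^4) / 2 (SI units).
  A: J = (π × 0.086^4) / 2 = 8.592 × 10⁻⁵ m⁴
  B: J = (π × 0.082^4) / 2 = 7.102 × 10⁻⁵ m⁴
8.592 × 10⁻⁵ m⁴ > 7.102 × 10⁻⁵ m⁴, so A is larger.
Final answer: A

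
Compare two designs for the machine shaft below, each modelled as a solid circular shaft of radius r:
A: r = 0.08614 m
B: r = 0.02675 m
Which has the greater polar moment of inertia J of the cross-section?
Model: a solid circular shaft of radius r, so J = (π·r^4) / 2 (SI units).
  A: J = (π × 0.08614^4) / 2 = 8.648 × 10⁻⁵ m⁴
  B: J = (π × 0.02675^4) / 2 = 8.043 × 10⁻⁷ m⁴
8.648 × 10⁻⁵ m⁴ > 8.043 × 10⁻⁷ m⁴, so A is larger.
Final answer: A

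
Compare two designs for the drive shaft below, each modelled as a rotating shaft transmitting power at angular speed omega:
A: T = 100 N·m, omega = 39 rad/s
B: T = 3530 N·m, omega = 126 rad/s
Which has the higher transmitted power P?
Model: a rotating shaft transmitting power at angular speed omega, so P = T·omega (SI units).
  A: P = 100 × 39 = 3900 W = 3.9 kW
  B: P = 3530 × 126 = 444800 W = 444.8 kW
444.8 kW > 3.9 kW, so B is larger.
Final answer: B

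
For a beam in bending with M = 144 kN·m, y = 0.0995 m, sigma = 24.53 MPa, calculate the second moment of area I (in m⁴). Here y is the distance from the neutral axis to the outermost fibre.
Model: a beam in bending, so sigma = (M·y) / I.
Solve for I: I = (M·y) / sigma.
Convert to SI units:
  M = 144 kN·m = 144000 N·m
  sigma = 24.53 MPa = 2.453 × 10⁷ Pa
Substitute:
  I = (144000 × 0.0995) / (2.453 × 10⁷)
  I = 0.0005841 m⁴
Final answer: I = 0.0005841 m⁴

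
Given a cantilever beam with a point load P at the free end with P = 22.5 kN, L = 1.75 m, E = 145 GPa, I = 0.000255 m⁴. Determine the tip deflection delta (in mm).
Model: a cantilever beam with a point load P at the free end, so delta = (P·L^3) / (3·E·I).
Convert to SI units:
  P = 22.5 kN = 22500 N
  E = 145 GPa = 1.45 × 10¹¹ Pa
Substitute:
  delta = (22500 × 1.75^3) / (3 × (1.45 × 10¹¹) × 0.000255)
  delta = 0.001087 m
Convert: delta = 0.001087 m = 1.087 mm
Final answer: delta = 1.087 mm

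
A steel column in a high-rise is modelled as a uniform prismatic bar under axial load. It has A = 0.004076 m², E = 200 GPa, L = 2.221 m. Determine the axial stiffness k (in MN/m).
Model: a uniform prismatic bar under axial load, so k = (A·E) / L.
Convert to SI units:
  E = 200 GPa = 2 × 10¹¹ Pa
Substitute:
  k = (0.004076 × (2 × 10¹¹)) / 2.221
  k = 3.67 × 10⁸ N/m
Convert: k = 3.67 × 10⁸ N/m = 367 MN/m
Final answer: k = 367 MN/m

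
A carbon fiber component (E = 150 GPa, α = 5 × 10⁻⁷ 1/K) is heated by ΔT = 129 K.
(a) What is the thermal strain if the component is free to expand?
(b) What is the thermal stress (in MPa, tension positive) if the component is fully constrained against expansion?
(a) Free thermal strain ε_th = α·ΔT = (5 × 10⁻⁷) × 129 = 6.45 × 10⁻⁵
(b) Fully constrained, the expansion is suppressed, so σ = -E·α·ΔT. Convert E = 150 GPa = 1.5 × 10¹¹ Pa.
  σ = -(1.5 × 10¹¹) × (5 × 10⁻⁷) × 129 = -9.675 × 10⁶ Pa = -9.675 MPa (compressive)
Final answer: (a) ε_th = 6.45 × 10⁻⁵, (b) σ = -9.675 MPa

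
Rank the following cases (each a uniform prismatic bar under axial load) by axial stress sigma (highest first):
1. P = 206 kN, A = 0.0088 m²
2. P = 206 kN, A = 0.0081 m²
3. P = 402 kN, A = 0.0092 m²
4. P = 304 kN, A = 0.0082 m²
Model: a uniform prismatic bar under axial load, so sigma = P / A (SI units).
  Case 1: sigma = 206000 / 0.0088 = 2.341 × 10⁷ Pa = 23.41 MPa
  Case 2: sigma = 206000 / 0.0081 = 2.543 × 10⁷ Pa = 25.43 MPa
  Case 3: sigma = 402000 / 0.0092 = 4.37 × 10⁷ Pa = 43.7 MPa
  Case 4: sigma = 304000 / 0.0082 = 3.707 × 10⁷ Pa = 37.07 MPa
Ordering: 43.7 MPa (case 3) > 37.07 MPa (case 4) > 25.43 MPa (case 2) > 23.41 MPa (case 1)
Final answer: 3, 4, 2, 1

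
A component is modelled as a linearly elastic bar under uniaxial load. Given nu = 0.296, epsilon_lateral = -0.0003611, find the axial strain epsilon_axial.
Model: a linearly elastic bar under uniaxial load, so epsilon_lateral = -nu·epsilon_axial.
Solve for epsilon_axial: epsilon_axial = -epsilon_lateral / nu.
Substitute:
  epsilon_axial = -(-0.0003611) / 0.296
  epsilon_axial = 0.00122
Final answer: epsilon_axial = 0.00122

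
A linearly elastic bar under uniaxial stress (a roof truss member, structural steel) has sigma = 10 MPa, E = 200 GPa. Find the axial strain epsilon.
Model: a linearly elastic bar under uniaxial stress, so epsilon = sigma / E.
Convert to SI units:
  sigma = 10 MPa = 1 × 10⁷ Pa
  E = 200 GPa = 2 × 10¹¹ Pa
Substitute:
  epsilon = (1 × 10⁷) / (2 × 10¹¹)
  epsilon = 5 × 10⁻⁵
Final answer: epsilon = 5 × 10⁻⁵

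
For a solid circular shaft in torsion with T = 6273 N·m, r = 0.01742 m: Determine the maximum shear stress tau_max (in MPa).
Model: a solid circular shaft in torsion, so tau_max = (2·T) / (π·r^3).
Substitute:
  tau_max = (2 × 6273) / (π × 0.01742^3)
  tau_max = 7.555 × 10⁸ Pa
Convert: tau_max = 7.555 × 10⁸ Pa = 755.5 MPa
Final answer: tau_max = 755.5 MPa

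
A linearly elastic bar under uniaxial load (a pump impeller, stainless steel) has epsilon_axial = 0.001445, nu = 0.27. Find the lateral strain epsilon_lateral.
Model: a linearly elastic bar under uniaxial load, so epsilon_lateral = -nu·epsilon_axial.
Substitute:
  epsilon_lateral = -(0.27 × 0.001445)
  epsilon_lateral = -0.0003902
Final answer: epsilon_lateral = -0.0003902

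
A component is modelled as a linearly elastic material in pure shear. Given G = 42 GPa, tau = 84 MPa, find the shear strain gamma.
Model: a linearly elastic material in pure shear, so tau = G·gamma.
Solve for gamma: gamma = tau / G.
Convert to SI units:
  G = 42 GPa = 4.2 × 10¹⁰ Pa
  tau = 84 MPa = 8.4 × 10⁷ Pa
Substitute:
  gamma = (8.4 × 10⁷) / (4.2 × 10¹⁰)
  gamma = 0.002
Final answer: gamma = 0.002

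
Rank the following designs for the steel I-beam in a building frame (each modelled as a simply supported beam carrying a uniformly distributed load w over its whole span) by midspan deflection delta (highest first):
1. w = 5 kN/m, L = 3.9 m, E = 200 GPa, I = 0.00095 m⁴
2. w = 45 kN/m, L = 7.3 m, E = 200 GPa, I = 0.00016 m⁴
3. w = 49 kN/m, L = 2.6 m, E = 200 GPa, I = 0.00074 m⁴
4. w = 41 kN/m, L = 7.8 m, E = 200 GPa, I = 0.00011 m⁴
Model: a simply supported beam carrying a uniformly distributed load w over its whole span, so delta = (5·w·L^4) / (384·E·I) (SI units).
  Case 1: delta = (5 × 5000 × 3.9^4) / (384 × (2 × 10¹¹) × 0.00095) = 7.927 × 10⁻⁵ m = 0.07927 mm
  Case 2: delta = (5 × 45000 × 7.3^4) / (384 × (2 × 10¹¹) × 0.00016) = 0.052 m = 52 mm
  Case 3: delta = (5 × 49000 × 2.6^4) / (384 × (2 × 10¹¹) × 0.00074) = 0.000197 m = 0.197 mm
  Case 4: delta = (5 × 41000 × 7.8^4) / (384 × (2 × 10¹¹) × 0.00011) = 0.08982 m = 89.82 mm
Ordering: 89.82 mm (case 4) > 52 mm (case 2) > 0.197 mm (case 3) > 0.07927 mm (case 1)
Final answer: 4, 2, 3, 1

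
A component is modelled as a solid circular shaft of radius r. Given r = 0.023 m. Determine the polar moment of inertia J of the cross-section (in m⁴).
Model: a solid circular shaft of radius r, so J = (π·r^4) / 2.
Substitute:
  J = (π × 0.023^4) / 2
  J = 4.396 × 10⁻⁷ m⁴
Final answer: J = 4.396 × 10⁻⁷ m⁴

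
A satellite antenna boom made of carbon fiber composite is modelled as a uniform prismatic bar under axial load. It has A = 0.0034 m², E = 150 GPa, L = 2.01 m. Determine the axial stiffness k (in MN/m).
Model: a uniform prismatic bar under axial load, so k = (A·E) / L.
Convert to SI units:
  E = 150 GPa = 1.5 × 10¹¹ Pa
Substitute:
  k = (0.0034 × (1.5 × 10¹¹)) / 2.01
  k = 2.537 × 10⁸ N/m
Convert: k = 2.537 × 10⁸ N/m = 253.7 MN/m
Final answer: k = 253.7 MN/m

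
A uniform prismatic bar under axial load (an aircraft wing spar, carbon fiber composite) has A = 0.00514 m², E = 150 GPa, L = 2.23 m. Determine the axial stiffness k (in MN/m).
Model: a uniform prismatic bar under axial load, so k = (A·E) / L.
Convert to SI units:
  E = 150 GPa = 1.5 × 10¹¹ Pa
Substitute:
  k = (0.00514 × (1.5 × 10¹¹)) / 2.23
  k = 3.457 × 10⁸ N/m
Convert: k = 3.457 × 10⁸ N/m = 345.7 MN/m
Final answer: k = 345.7 MN/m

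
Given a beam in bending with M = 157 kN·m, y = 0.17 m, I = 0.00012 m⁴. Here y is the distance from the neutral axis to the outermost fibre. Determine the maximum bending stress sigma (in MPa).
Model: a beam in bending, so sigma = (M·y) / I.
Convert to SI units:
  M = 157 kN·m = 157000 N·m
Substitute:
  sigma = (157000 × 0.17) / 0.00012
  sigma = 2.224 × 10⁸ Pa
Convert: sigma = 2.224 × 10⁸ Pa = 222.4 MPa
Final answer: sigma = 222.4 MPa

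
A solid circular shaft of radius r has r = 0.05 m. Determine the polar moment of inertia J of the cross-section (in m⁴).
Model: a solid circular shaft of radius r, so J = (π·r^4) / 2.
Substitute:
  J = (π × 0.05^4) / 2
  J = 9.817 × 10⁻⁶ m⁴
Final answer: J = 9.817 × 10⁻⁶ m⁴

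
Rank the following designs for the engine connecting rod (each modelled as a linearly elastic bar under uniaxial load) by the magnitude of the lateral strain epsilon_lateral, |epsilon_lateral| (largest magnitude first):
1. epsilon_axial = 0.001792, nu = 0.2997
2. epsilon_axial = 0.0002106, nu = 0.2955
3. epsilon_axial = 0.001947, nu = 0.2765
Model: a linearly elastic bar under uniaxial load, so epsilon_lateral = -nu·epsilon_axial (SI units).
  Case 1: epsilon_lateral = -(0.2997 × 0.001792) = -0.0005371
  Case 2: epsilon_lateral = -(0.2955 × 0.0002106) = -6.223 × 10⁻⁵
  Case 3: epsilon_lateral = -(0.2765 × 0.001947) = -0.0005383
Ordering by |epsilon_lateral|: 0.0005383 (case 3) > 0.0005371 (case 1) > 6.223 × 10⁻⁵ (case 2)
Final answer: 3, 1, 2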